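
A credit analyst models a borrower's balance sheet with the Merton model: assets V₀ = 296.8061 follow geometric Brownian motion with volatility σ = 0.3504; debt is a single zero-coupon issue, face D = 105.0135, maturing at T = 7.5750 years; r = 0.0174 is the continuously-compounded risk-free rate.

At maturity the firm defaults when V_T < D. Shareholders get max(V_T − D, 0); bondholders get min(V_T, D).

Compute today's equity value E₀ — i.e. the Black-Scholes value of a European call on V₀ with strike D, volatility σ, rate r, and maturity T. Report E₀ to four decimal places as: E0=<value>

d₁ = [ln(V₀/D) + (r + σ²/2)T] / (σ√T)
   = [ln(296.8061/105.0135) + (0.0174 + 0.5·0.3504²)·7.5750] / (0.3504·√7.5750)
   = [1.038990 + 0.596835] / 0.964396 = 1.696217
d₂ = d₁ − σ√T = 1.696217 − 0.964396 = 0.731821
N(d₁) = 0.955078,  N(d₂) = 0.767861,  e^(−rT) = 0.876512
E₀ = V₀·N(d₁) − D·e^(−rT)·N(d₂)
   = 296.8061·0.955078 − 105.0135·0.876512·0.767861 = 212.794639

E0=212.7946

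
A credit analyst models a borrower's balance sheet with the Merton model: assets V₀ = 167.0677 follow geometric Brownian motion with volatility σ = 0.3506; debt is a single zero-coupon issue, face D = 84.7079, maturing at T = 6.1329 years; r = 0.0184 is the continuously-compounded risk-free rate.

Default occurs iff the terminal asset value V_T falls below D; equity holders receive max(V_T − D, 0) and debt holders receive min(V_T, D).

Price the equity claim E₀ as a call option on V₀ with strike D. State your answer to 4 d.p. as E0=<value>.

d₁ = [ln(V₀/D) + (r + σ²/2)T] / (σ√T)
   = [ln(167.0677/84.7079) + (0.0184 + 0.5·0.3506²)·6.1329] / (0.3506·√6.1329)
   = [0.679190 + 0.489774] / 0.868250 = 1.346346
d₂ = d₁ − σ√T = 1.346346 − 0.868250 = 0.478095
N(d₁) = 0.910904,  N(d₂) = 0.683709,  e^(−rT) = 0.893289
E₀ = V₀·N(d₁) − D·e^(−rT)·N(d₂)
   = 167.0677·0.910904 − 84.7079·0.893289·0.683709 = 100.447407

E0=100.4474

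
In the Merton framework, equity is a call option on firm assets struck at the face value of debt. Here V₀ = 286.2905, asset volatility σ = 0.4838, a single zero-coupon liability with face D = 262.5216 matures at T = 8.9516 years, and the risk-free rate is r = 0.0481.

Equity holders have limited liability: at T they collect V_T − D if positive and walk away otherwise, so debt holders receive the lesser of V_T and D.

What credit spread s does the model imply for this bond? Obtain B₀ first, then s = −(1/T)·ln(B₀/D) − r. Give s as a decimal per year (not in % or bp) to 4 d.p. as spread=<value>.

spread=0.0586

d₁ = [ln(V₀/D) + (r + σ²/2)T] / (σ√T)
   = [ln(286.2905/262.5216) + (0.0481 + 0.5·0.4838²)·8.9516] / (0.4838·√8.9516)
   = [0.086674 + 1.478189] / 1.447492 = 1.081085
d₂ = d₁ − σ√T = 1.081085 − 1.447492 = -0.366407
N(d₁) = 0.860170,  N(d₂) = 0.357031,  e^(−rT) = 0.650137
E₀ = V₀·N(d₁) − D·e^(−rT)·N(d₂)
   = 286.2905·0.860170 − 262.5216·0.650137·0.357031 = 185.322375
B₀ = V₀ − E₀ = 286.2905 − 185.322375 = 100.968125
spread = −(1/T)·ln(B₀/D) − r = −(1/8.9516)·ln(100.968125/262.5216) − 0.0481 = 0.05864388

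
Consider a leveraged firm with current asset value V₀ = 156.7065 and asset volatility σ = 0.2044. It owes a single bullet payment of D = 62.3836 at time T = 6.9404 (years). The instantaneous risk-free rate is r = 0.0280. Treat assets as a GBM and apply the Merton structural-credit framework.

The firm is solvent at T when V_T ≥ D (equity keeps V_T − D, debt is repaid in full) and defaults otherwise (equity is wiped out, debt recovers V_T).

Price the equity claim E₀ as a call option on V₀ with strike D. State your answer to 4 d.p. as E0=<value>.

E0=105.6693

d₁ = [ln(V₀/D) + (r + σ²/2)T] / (σ√T)
   = [ln(156.7065/62.3836) + (0.0280 + 0.5·0.2044²)·6.9404] / (0.2044·√6.9404)
   = [0.921072 + 0.339314] / 0.538484 = 2.340618
d₂ = d₁ − σ√T = 2.340618 − 0.538484 = 1.802133
N(d₁) = 0.990374,  N(d₂) = 0.964238,  e^(−rT) = 0.823385
E₀ = V₀·N(d₁) − D·e^(−rT)·N(d₂)
   = 156.7065·0.990374 − 62.3836·0.823385·0.964238 = 105.669276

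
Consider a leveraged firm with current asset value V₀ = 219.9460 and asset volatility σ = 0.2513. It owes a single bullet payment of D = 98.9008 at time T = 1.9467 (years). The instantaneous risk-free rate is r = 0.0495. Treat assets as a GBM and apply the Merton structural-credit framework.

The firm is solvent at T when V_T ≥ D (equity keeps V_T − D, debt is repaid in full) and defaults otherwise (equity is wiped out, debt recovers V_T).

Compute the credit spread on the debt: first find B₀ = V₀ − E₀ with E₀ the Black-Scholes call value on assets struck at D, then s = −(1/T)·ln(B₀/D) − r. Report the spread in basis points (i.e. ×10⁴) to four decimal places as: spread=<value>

d₁ = [ln(V₀/D) + (r + σ²/2)T] / (σ√T)
   = [ln(219.9460/98.9008) + (0.0495 + 0.5·0.2513²)·1.9467] / (0.2513·√1.9467)
   = [0.799265 + 0.157830] / 0.350624 = 2.729688
d₂ = d₁ − σ√T = 2.729688 − 0.350624 = 2.379064
N(d₁) = 0.996830,  N(d₂) = 0.991322,  e^(−rT) = 0.908136
E₀ = V₀·N(d₁) − D·e^(−rT)·N(d₂)
   = 219.9460·0.996830 − 98.9008·0.908136·0.991322 = 130.212951
B₀ = V₀ − E₀ = 219.9460 − 130.212951 = 89.733049
spread = −(1/T)·ln(B₀/D) − r = −(1/1.9467)·ln(89.733049/98.9008) − 0.0495 = 0.00047082
in basis points: 0.00047082 × 10⁴ = 4.7082 bp

spread=4.7082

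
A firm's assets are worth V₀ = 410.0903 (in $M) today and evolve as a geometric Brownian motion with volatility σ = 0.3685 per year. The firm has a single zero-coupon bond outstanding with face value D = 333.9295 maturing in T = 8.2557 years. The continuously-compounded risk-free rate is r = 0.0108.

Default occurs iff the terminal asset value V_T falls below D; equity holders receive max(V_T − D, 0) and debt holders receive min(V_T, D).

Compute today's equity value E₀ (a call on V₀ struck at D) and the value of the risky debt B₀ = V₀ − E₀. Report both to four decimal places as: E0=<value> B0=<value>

d₁ = [ln(V₀/D) + (r + σ²/2)T] / (σ√T)
   = [ln(410.0903/333.9295) + (0.0108 + 0.5·0.3685²)·8.2557] / (0.3685·√8.2557)
   = [0.205447 + 0.649692] / 1.058801 = 0.807648
d₂ = d₁ − σ√T = 0.807648 − 1.058801 = -0.251153
N(d₁) = 0.790353,  N(d₂) = 0.400848,  e^(−rT) = 0.914698
E₀ = V₀·N(d₁) − D·e^(−rT)·N(d₂)
   = 410.0903·0.790353 − 333.9295·0.914698·0.400848 = 201.679464
B₀ = V₀ − E₀ = 410.0903 − 201.679464 = 208.410836

E0=201.6795 B0=208.4108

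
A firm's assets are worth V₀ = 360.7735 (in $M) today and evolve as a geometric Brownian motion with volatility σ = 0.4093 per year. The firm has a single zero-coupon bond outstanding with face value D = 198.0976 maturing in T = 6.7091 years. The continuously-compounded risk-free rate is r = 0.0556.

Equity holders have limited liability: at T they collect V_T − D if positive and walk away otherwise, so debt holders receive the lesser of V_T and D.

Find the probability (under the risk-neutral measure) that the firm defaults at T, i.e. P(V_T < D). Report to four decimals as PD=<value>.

d₁ = [ln(V₀/D) + (r + σ²/2)T] / (σ√T)
   = [ln(360.7735/198.0976) + (0.0556 + 0.5·0.4093²)·6.7091] / (0.4093·√6.7091)
   = [0.599490 + 0.935002] / 1.060166 = 1.447408
d₂ = d₁ − σ√T = 1.447408 − 1.060166 = 0.387242
risk-neutral PD = N(−d₂) = N(-0.387242) = 0.349289

PD=0.3493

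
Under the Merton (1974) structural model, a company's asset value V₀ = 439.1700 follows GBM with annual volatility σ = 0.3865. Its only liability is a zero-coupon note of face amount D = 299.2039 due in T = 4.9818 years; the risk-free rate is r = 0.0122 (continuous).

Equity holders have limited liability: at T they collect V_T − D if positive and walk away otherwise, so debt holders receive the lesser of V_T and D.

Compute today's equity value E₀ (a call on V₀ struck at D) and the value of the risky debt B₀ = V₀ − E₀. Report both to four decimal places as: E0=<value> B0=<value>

E0=213.4701 B0=225.6999

d₁ = [ln(V₀/D) + (r + σ²/2)T] / (σ√T)
   = [ln(439.1700/299.2039) + (0.0122 + 0.5·0.3865²)·4.9818] / (0.3865·√4.9818)
   = [0.383761 + 0.432874] / 0.862666 = 0.946642
d₂ = d₁ − σ√T = 0.946642 − 0.862666 = 0.083976
N(d₁) = 0.828089,  N(d₂) = 0.533462,  e^(−rT) = 0.941032
E₀ = V₀·N(d₁) − D·e^(−rT)·N(d₂)
   = 439.1700·0.828089 − 299.2039·0.941032·0.533462 = 213.470113
B₀ = V₀ − E₀ = 439.1700 − 213.470113 = 225.699887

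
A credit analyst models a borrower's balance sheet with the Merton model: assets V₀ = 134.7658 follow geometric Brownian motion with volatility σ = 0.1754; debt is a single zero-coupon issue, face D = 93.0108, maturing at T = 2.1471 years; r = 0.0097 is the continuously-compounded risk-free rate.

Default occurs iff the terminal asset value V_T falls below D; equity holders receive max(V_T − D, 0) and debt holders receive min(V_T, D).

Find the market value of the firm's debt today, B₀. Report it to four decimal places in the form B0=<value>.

d₁ = [ln(V₀/D) + (r + σ²/2)T] / (σ√T)
   = [ln(134.7658/93.0108) + (0.0097 + 0.5·0.1754²)·2.1471] / (0.1754·√2.1471)
   = [0.370823 + 0.053855] / 0.257013 = 1.652356
d₂ = d₁ − σ√T = 1.652356 − 0.257013 = 1.395343
N(d₁) = 0.950769,  N(d₂) = 0.918544,  e^(−rT) = 0.979389
E₀ = V₀·N(d₁) − D·e^(−rT)·N(d₂)
   = 134.7658·0.950769 − 93.0108·0.979389·0.918544 = 44.457590
B₀ = V₀ − E₀ = 134.7658 − 44.457590 = 90.308210

B0=90.3082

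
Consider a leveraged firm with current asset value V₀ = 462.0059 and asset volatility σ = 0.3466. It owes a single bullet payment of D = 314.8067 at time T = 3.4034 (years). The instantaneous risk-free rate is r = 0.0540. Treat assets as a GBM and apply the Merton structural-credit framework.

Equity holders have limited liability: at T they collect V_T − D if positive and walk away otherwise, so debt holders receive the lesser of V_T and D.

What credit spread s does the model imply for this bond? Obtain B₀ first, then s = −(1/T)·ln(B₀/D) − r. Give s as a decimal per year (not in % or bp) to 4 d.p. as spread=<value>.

spread=0.0260

d₁ = [ln(V₀/D) + (r + σ²/2)T] / (σ√T)
   = [ln(462.0059/314.8067) + (0.0540 + 0.5·0.3466²)·3.4034] / (0.3466·√3.4034)
   = [0.383619 + 0.388211] / 0.639418 = 1.207082
d₂ = d₁ − σ√T = 1.207082 − 0.639418 = 0.567664
N(d₁) = 0.886300,  N(d₂) = 0.714868,  e^(−rT) = 0.832116
E₀ = V₀·N(d₁) − D·e^(−rT)·N(d₂)
   = 462.0059·0.886300 − 314.8067·0.832116·0.714868 = 222.211903
B₀ = V₀ − E₀ = 462.0059 − 222.211903 = 239.793997
spread = −(1/T)·ln(B₀/D) − r = −(1/3.4034)·ln(239.793997/314.8067) − 0.0540 = 0.02597255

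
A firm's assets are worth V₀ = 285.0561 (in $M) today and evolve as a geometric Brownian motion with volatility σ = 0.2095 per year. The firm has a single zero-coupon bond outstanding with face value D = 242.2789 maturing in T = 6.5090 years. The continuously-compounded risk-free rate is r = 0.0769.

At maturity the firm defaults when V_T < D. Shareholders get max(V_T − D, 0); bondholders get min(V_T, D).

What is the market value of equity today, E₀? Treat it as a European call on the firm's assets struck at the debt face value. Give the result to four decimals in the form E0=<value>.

d₁ = [ln(V₀/D) + (r + σ²/2)T] / (σ√T)
   = [ln(285.0561/242.2789) + (0.0769 + 0.5·0.2095²)·6.5090] / (0.2095·√6.5090)
   = [0.162596 + 0.643383] / 0.534492 = 1.507936
d₂ = d₁ − σ√T = 1.507936 − 0.534492 = 0.973444
N(d₁) = 0.934214,  N(d₂) = 0.834834,  e^(−rT) = 0.606202
E₀ = V₀·N(d₁) − D·e^(−rT)·N(d₂)
   = 285.0561·0.934214 − 242.2789·0.606202·0.834834 = 143.691582

E0=143.6916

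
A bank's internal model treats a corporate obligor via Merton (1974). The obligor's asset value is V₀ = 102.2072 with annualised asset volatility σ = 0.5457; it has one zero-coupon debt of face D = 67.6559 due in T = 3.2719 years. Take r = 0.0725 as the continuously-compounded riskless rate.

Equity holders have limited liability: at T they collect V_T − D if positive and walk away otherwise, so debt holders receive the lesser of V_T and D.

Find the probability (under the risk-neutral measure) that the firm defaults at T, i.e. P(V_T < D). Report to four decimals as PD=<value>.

PD=0.4346

d₁ = [ln(V₀/D) + (r + σ²/2)T] / (σ√T)
   = [ln(102.2072/67.6559) + (0.0725 + 0.5·0.5457²)·3.2719] / (0.5457·√3.2719)
   = [0.412568 + 0.724380] / 0.987084 = 1.151825
d₂ = d₁ − σ√T = 1.151825 − 0.987084 = 0.164741
risk-neutral PD = N(−d₂) = N(-0.164741) = 0.434574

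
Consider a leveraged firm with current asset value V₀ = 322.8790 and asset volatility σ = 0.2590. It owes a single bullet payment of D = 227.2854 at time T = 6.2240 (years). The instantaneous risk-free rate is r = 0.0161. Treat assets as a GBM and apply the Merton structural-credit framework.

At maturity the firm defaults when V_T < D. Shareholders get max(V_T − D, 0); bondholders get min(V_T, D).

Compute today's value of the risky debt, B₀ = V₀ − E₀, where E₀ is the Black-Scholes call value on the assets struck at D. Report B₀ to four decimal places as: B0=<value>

d₁ = [ln(V₀/D) + (r + σ²/2)T] / (σ√T)
   = [ln(322.8790/227.2854) + (0.0161 + 0.5·0.2590²)·6.2240] / (0.2590·√6.2240)
   = [0.351071 + 0.308962] / 0.646152 = 1.021484
d₂ = d₁ − σ√T = 1.021484 − 0.646152 = 0.375332
N(d₁) = 0.846487,  N(d₂) = 0.646293,  e^(−rT) = 0.904651
E₀ = V₀·N(d₁) − D·e^(−rT)·N(d₂)
   = 322.8790·0.846487 − 227.2854·0.904651·0.646293 = 140.426129
B₀ = V₀ − E₀ = 322.8790 − 140.426129 = 182.452871

B0=182.4529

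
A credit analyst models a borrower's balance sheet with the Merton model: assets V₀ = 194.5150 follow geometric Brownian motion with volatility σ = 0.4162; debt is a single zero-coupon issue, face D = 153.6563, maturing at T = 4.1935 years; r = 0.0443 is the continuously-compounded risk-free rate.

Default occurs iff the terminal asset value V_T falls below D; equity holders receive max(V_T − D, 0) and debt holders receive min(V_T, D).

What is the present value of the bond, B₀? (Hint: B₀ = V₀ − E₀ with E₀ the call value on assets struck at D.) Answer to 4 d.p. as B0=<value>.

B0=102.0236

d₁ = [ln(V₀/D) + (r + σ²/2)T] / (σ√T)
   = [ln(194.5150/153.6563) + (0.0443 + 0.5·0.4162²)·4.1935] / (0.4162·√4.1935)
   = [0.235791 + 0.548976] / 0.852296 = 0.920768
d₂ = d₁ − σ√T = 0.920768 − 0.852296 = 0.068473
N(d₁) = 0.821414,  N(d₂) = 0.527295,  e^(−rT) = 0.830463
E₀ = V₀·N(d₁) − D·e^(−rT)·N(d₂)
   = 194.5150·0.821414 − 153.6563·0.830463·0.527295 = 92.491447
B₀ = V₀ − E₀ = 194.5150 − 92.491447 = 102.023553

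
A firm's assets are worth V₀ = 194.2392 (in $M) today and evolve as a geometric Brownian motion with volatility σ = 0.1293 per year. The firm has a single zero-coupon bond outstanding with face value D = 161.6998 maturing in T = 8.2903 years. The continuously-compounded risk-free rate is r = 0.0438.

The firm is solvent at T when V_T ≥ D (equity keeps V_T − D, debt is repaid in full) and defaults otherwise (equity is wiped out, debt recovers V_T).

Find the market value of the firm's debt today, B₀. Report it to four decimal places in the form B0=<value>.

B0=110.7501

d₁ = [ln(V₀/D) + (r + σ²/2)T] / (σ√T)
   = [ln(194.2392/161.6998) + (0.0438 + 0.5·0.1293²)·8.2903] / (0.1293·√8.2903)
   = [0.183349 + 0.432416] / 0.372292 = 1.653983
d₂ = d₁ − σ√T = 1.653983 − 0.372292 = 1.281691
N(d₁) = 0.950935,  N(d₂) = 0.900025,  e^(−rT) = 0.695506
E₀ = V₀·N(d₁) − D·e^(−rT)·N(d₂)
   = 194.2392·0.950935 − 161.6998·0.695506·0.900025 = 83.489093
B₀ = V₀ − E₀ = 194.2392 − 83.489093 = 110.750107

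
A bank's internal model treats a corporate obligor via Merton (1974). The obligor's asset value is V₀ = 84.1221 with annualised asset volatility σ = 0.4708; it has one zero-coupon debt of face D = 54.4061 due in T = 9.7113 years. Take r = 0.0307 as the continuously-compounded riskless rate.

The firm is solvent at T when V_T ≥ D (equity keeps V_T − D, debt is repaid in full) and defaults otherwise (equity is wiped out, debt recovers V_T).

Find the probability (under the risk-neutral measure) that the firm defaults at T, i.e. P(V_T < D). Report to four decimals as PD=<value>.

PD=0.5922

d₁ = [ln(V₀/D) + (r + σ²/2)T] / (σ√T)
   = [ln(84.1221/54.4061) + (0.0307 + 0.5·0.4708²)·9.7113] / (0.4708·√9.7113)
   = [0.435793 + 1.374405] / 1.467152 = 1.233817
d₂ = d₁ − σ√T = 1.233817 − 1.467152 = -0.233335
risk-neutral PD = N(−d₂) = N(0.233335) = 0.592249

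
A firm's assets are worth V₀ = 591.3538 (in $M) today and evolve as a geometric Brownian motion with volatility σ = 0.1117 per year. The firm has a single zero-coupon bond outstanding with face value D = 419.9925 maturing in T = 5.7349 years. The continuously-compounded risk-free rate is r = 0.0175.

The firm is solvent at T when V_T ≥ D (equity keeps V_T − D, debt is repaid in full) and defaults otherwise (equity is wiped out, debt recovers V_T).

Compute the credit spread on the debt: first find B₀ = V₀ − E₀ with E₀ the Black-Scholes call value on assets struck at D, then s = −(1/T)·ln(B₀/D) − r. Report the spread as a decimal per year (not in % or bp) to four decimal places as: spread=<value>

d₁ = [ln(V₀/D) + (r + σ²/2)T] / (σ√T)
   = [ln(591.3538/419.9925) + (0.0175 + 0.5·0.1117²)·5.7349] / (0.1117·√5.7349)
   = [0.342178 + 0.136138] / 0.267495 = 1.788126
d₂ = d₁ − σ√T = 1.788126 − 0.267495 = 1.520631
N(d₁) = 0.963122,  N(d₂) = 0.935824,  e^(−rT) = 0.904511
E₀ = V₀·N(d₁) − D·e^(−rT)·N(d₂)
   = 591.3538·0.963122 − 419.9925·0.904511·0.935824 = 214.037872
B₀ = V₀ − E₀ = 591.3538 − 214.037872 = 377.315928
spread = −(1/T)·ln(B₀/D) − r = −(1/5.7349)·ln(377.315928/419.9925) − 0.0175 = 0.00118455

spread=0.0012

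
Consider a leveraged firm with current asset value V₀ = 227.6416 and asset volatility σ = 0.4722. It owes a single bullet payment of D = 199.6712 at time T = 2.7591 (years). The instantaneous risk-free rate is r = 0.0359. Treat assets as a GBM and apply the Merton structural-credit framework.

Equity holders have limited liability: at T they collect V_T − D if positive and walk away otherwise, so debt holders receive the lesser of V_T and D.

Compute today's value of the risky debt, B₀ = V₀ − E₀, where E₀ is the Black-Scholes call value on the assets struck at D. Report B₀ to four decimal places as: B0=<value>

d₁ = [ln(V₀/D) + (r + σ²/2)T] / (σ√T)
   = [ln(227.6416/199.6712) + (0.0359 + 0.5·0.4722²)·2.7591] / (0.4722·√2.7591)
   = [0.131100 + 0.406654] / 0.784350 = 0.685605
d₂ = d₁ − σ√T = 0.685605 − 0.784350 = -0.098744
N(d₁) = 0.753519,  N(d₂) = 0.460671,  e^(−rT) = 0.905696
E₀ = V₀·N(d₁) − D·e^(−rT)·N(d₂)
   = 227.6416·0.753519 − 199.6712·0.905696·0.460671 = 88.223951
B₀ = V₀ − E₀ = 227.6416 − 88.223951 = 139.417649

B0=139.4176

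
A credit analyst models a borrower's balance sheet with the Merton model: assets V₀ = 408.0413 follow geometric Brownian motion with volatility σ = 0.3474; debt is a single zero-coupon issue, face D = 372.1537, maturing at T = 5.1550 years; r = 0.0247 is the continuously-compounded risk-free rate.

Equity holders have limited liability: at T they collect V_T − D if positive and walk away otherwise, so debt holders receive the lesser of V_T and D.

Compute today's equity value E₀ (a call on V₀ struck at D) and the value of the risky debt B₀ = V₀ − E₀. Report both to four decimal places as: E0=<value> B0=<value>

d₁ = [ln(V₀/D) + (r + σ²/2)T] / (σ√T)
   = [ln(408.0413/372.1537) + (0.0247 + 0.5·0.3474²)·5.1550] / (0.3474·√5.1550)
   = [0.092061 + 0.438399] / 0.788759 = 0.672525
d₂ = d₁ − σ√T = 0.672525 − 0.788759 = -0.116233
N(d₁) = 0.749375,  N(d₂) = 0.453734,  e^(−rT) = 0.880444
E₀ = V₀·N(d₁) − D·e^(−rT)·N(d₂)
   = 408.0413·0.749375 − 372.1537·0.880444·0.453734 = 157.105379
B₀ = V₀ − E₀ = 408.0413 − 157.105379 = 250.935921

E0=157.1054 B0=250.9359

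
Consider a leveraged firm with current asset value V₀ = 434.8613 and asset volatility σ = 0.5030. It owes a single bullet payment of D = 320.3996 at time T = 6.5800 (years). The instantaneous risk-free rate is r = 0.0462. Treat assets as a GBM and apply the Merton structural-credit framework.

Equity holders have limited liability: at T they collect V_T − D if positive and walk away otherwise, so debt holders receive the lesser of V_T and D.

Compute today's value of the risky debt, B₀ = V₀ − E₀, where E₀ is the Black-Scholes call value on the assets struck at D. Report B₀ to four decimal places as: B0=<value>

d₁ = [ln(V₀/D) + (r + σ²/2)T] / (σ√T)
   = [ln(434.8613/320.3996) + (0.0462 + 0.5·0.5030²)·6.5800] / (0.5030·√6.5800)
   = [0.305458 + 1.136396] / 1.290271 = 1.117481
d₂ = d₁ − σ√T = 1.117481 − 1.290271 = -0.172790
N(d₁) = 0.868106,  N(d₂) = 0.431408,  e^(−rT) = 0.737864
E₀ = V₀·N(d₁) − D·e^(−rT)·N(d₂)
   = 434.8613·0.868106 − 320.3996·0.737864·0.431408 = 275.515773
B₀ = V₀ − E₀ = 434.8613 − 275.515773 = 159.345527

B0=159.3455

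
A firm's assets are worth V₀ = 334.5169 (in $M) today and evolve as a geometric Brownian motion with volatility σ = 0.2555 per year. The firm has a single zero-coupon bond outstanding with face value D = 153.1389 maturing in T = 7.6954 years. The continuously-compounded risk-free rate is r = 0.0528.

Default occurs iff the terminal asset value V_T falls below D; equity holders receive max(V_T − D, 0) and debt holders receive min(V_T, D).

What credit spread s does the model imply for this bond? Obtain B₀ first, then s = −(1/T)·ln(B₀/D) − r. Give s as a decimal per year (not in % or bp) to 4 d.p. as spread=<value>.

d₁ = [ln(V₀/D) + (r + σ²/2)T] / (σ√T)
   = [ln(334.5169/153.1389) + (0.0528 + 0.5·0.2555²)·7.6954] / (0.2555·√7.6954)
   = [0.781342 + 0.657496] / 0.708772 = 2.030044
d₂ = d₁ − σ√T = 2.030044 − 0.708772 = 1.321272
N(d₁) = 0.978824,  N(d₂) = 0.906795,  e^(−rT) = 0.666099
E₀ = V₀·N(d₁) − D·e^(−rT)·N(d₂)
   = 334.5169·0.978824 − 153.1389·0.666099·0.906795 = 234.934977
B₀ = V₀ − E₀ = 334.5169 − 234.934977 = 99.581923
spread = −(1/T)·ln(B₀/D) − r = −(1/7.6954)·ln(99.581923/153.1389) − 0.0528 = 0.00312493

spread=0.0031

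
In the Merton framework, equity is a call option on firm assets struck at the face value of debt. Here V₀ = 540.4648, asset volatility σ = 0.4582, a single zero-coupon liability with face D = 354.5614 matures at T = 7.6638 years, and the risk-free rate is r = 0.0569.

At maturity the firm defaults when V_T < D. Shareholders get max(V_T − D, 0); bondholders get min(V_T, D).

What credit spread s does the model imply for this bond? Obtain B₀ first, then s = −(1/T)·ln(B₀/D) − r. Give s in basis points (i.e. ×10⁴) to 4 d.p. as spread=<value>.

d₁ = [ln(V₀/D) + (r + σ²/2)T] / (σ√T)
   = [ln(540.4648/354.5614) + (0.0569 + 0.5·0.4582²)·7.6638] / (0.4582·√7.6638)
   = [0.421548 + 1.240567] / 1.268461 = 1.310340
d₂ = d₁ − σ√T = 1.310340 − 1.268461 = 0.041879
N(d₁) = 0.904960,  N(d₂) = 0.516702,  e^(−rT) = 0.646572
E₀ = V₀·N(d₁) − D·e^(−rT)·N(d₂)
   = 540.4648·0.904960 − 354.5614·0.646572·0.516702 = 370.644994
B₀ = V₀ − E₀ = 540.4648 − 370.644994 = 169.819806
spread = −(1/T)·ln(B₀/D) − r = −(1/7.6638)·ln(169.819806/354.5614) − 0.0569 = 0.03915465
in basis points: 0.03915465 × 10⁴ = 391.5465 bp

spread=391.5465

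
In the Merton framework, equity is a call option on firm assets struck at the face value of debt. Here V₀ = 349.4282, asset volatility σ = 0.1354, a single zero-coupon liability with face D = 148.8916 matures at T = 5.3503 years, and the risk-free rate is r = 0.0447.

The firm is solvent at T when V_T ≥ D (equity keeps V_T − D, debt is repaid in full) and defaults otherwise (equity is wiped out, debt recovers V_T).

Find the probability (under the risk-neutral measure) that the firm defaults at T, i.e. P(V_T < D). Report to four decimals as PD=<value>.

PD=0.0004

d₁ = [ln(V₀/D) + (r + σ²/2)T] / (σ√T)
   = [ln(349.4282/148.8916) + (0.0447 + 0.5·0.1354²)·5.3503] / (0.1354·√5.3503)
   = [0.853080 + 0.288202] / 0.313190 = 3.644057
d₂ = d₁ − σ√T = 3.644057 − 0.313190 = 3.330868
risk-neutral PD = N(−d₂) = N(-3.330868) = 0.000433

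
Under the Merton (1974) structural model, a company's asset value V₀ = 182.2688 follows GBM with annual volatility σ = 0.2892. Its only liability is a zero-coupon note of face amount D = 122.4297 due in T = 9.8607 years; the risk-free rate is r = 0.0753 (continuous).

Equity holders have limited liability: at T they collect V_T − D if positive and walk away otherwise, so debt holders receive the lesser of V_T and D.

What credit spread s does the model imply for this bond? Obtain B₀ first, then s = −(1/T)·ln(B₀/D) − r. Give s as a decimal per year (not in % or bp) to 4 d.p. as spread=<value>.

spread=0.0079

d₁ = [ln(V₀/D) + (r + σ²/2)T] / (σ√T)
   = [ln(182.2688/122.4297) + (0.0753 + 0.5·0.2892²)·9.8607] / (0.2892·√9.8607)
   = [0.397946 + 1.154869] / 0.908139 = 1.709887
d₂ = d₁ − σ√T = 1.709887 − 0.908139 = 0.801748
N(d₁) = 0.956357,  N(d₂) = 0.788651,  e^(−rT) = 0.475918
E₀ = V₀·N(d₁) − D·e^(−rT)·N(d₂)
   = 182.2688·0.956357 − 122.4297·0.475918·0.788651 = 128.362102
B₀ = V₀ − E₀ = 182.2688 − 128.362102 = 53.906698
spread = −(1/T)·ln(B₀/D) − r = −(1/9.8607)·ln(53.906698/122.4297) − 0.0753 = 0.00788702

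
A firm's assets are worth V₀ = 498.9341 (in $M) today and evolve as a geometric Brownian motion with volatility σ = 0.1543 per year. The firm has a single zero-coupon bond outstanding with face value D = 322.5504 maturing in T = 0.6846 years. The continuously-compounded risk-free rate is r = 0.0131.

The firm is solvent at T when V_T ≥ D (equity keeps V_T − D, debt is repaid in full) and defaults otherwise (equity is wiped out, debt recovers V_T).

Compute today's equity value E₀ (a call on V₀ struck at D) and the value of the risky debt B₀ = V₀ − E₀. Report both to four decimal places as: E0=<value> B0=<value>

E0=179.2666 B0=319.6675

d₁ = [ln(V₀/D) + (r + σ²/2)T] / (σ√T)
   = [ln(498.9341/322.5504) + (0.0131 + 0.5·0.1543²)·0.6846] / (0.1543·√0.6846)
   = [0.436215 + 0.017118] / 0.127669 = 3.550851
d₂ = d₁ − σ√T = 3.550851 − 0.127669 = 3.423183
N(d₁) = 0.999808,  N(d₂) = 0.999691,  e^(−rT) = 0.991072
E₀ = V₀·N(d₁) − D·e^(−rT)·N(d₂)
   = 498.9341·0.999808 − 322.5504·0.991072·0.999691 = 179.266617
B₀ = V₀ − E₀ = 498.9341 − 179.266617 = 319.667483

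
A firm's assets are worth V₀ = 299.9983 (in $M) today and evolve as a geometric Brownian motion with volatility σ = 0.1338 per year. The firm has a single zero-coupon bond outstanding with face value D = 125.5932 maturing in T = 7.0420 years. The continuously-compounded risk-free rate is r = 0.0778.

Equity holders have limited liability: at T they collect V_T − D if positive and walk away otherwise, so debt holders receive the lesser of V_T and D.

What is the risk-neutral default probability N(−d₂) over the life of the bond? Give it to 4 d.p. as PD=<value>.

d₁ = [ln(V₀/D) + (r + σ²/2)T] / (σ√T)
   = [ln(299.9983/125.5932) + (0.0778 + 0.5·0.1338²)·7.0420] / (0.1338·√7.0420)
   = [0.870729 + 0.610902] / 0.355062 = 4.172880
d₂ = d₁ − σ√T = 4.172880 − 0.355062 = 3.817818
risk-neutral PD = N(−d₂) = N(-3.817818) = 0.000067

PD=0.0001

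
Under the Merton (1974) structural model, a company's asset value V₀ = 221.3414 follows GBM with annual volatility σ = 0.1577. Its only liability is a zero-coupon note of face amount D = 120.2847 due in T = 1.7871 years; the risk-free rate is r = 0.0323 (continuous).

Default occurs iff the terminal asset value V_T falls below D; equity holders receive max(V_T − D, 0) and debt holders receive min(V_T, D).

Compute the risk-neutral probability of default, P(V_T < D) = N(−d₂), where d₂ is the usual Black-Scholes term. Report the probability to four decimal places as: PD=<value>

d₁ = [ln(V₀/D) + (r + σ²/2)T] / (σ√T)
   = [ln(221.3414/120.2847) + (0.0323 + 0.5·0.1577²)·1.7871] / (0.1577·√1.7871)
   = [0.609845 + 0.079945] / 0.210817 = 3.271982
d₂ = d₁ − σ√T = 3.271982 − 0.210817 = 3.061165
risk-neutral PD = N(−d₂) = N(-3.061165) = 0.001102

PD=0.0011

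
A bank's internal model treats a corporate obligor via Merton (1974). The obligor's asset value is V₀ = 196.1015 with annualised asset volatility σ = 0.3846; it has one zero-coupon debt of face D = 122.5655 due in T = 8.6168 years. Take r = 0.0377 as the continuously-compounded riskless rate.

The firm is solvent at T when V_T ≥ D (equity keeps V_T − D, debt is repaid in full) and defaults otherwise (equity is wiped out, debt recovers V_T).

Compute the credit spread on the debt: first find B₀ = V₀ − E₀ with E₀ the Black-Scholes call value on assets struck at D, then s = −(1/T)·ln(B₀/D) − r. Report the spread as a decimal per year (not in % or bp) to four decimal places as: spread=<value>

spread=0.0285

d₁ = [ln(V₀/D) + (r + σ²/2)T] / (σ√T)
   = [ln(196.1015/122.5655) + (0.0377 + 0.5·0.3846²)·8.6168] / (0.3846·√8.6168)
   = [0.469987 + 0.962140] / 1.128970 = 1.268525
d₂ = d₁ − σ√T = 1.268525 − 1.128970 = 0.139555
N(d₁) = 0.897695,  N(d₂) = 0.555494,  e^(−rT) = 0.722633
E₀ = V₀·N(d₁) − D·e^(−rT)·N(d₂)
   = 196.1015·0.897695 − 122.5655·0.722633·0.555494 = 126.839200
B₀ = V₀ − E₀ = 196.1015 − 126.839200 = 69.262300
spread = −(1/T)·ln(B₀/D) − r = −(1/8.6168)·ln(69.262300/122.5655) − 0.0377 = 0.02853629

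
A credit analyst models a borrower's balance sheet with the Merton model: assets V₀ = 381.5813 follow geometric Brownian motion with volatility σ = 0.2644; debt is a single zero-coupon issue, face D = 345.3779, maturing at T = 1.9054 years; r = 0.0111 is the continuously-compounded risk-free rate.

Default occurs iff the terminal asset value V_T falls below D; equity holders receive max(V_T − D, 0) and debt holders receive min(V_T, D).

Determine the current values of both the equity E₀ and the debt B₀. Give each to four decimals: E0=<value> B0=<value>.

E0=76.6178 B0=304.9635

d₁ = [ln(V₀/D) + (r + σ²/2)T] / (σ√T)
   = [ln(381.5813/345.3779) + (0.0111 + 0.5·0.2644²)·1.9054] / (0.2644·√1.9054)
   = [0.099685 + 0.087751] / 0.364968 = 0.513567
d₂ = d₁ − σ√T = 0.513567 − 0.364968 = 0.148599
N(d₁) = 0.696223,  N(d₂) = 0.559065,  e^(−rT) = 0.979072
E₀ = V₀·N(d₁) − D·e^(−rT)·N(d₂)
   = 381.5813·0.696223 − 345.3779·0.979072·0.559065 = 76.617750
B₀ = V₀ − E₀ = 381.5813 − 76.617750 = 304.963550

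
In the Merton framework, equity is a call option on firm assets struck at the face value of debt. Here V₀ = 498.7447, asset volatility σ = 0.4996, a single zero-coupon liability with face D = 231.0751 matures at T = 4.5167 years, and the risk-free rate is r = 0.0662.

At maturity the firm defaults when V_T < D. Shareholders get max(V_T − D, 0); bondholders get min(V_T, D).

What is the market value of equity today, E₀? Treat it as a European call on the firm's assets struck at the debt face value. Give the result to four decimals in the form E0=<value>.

d₁ = [ln(V₀/D) + (r + σ²/2)T] / (σ√T)
   = [ln(498.7447/231.0751) + (0.0662 + 0.5·0.4996²)·4.5167] / (0.4996·√4.5167)
   = [0.769352 + 0.862690] / 1.061776 = 1.537086
d₂ = d₁ − σ√T = 1.537086 − 1.061776 = 0.475310
N(d₁) = 0.937864,  N(d₂) = 0.682717,  e^(−rT) = 0.741555
E₀ = V₀·N(d₁) − D·e^(−rT)·N(d₂)
   = 498.7447·0.937864 − 231.0751·0.741555·0.682717 = 350.767714

E0=350.7677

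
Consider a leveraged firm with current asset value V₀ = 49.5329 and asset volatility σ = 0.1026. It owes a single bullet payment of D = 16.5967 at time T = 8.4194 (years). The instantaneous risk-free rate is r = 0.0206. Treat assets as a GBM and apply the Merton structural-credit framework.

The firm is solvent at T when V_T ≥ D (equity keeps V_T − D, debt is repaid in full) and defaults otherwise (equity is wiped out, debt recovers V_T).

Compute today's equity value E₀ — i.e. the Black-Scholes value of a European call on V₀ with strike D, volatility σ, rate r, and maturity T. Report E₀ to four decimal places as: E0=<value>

d₁ = [ln(V₀/D) + (r + σ²/2)T] / (σ√T)
   = [ln(49.5329/16.5967) + (0.0206 + 0.5·0.1026²)·8.4194] / (0.1026·√8.4194)
   = [1.093433 + 0.217754] / 0.297706 = 4.404299
d₂ = d₁ − σ√T = 4.404299 − 0.297706 = 4.106593
N(d₁) = 0.999995,  N(d₂) = 0.999980,  e^(−rT) = 0.840768
E₀ = V₀·N(d₁) − D·e^(−rT)·N(d₂)
   = 49.5329·0.999995 − 16.5967·0.840768·0.999980 = 35.578945

E0=35.5789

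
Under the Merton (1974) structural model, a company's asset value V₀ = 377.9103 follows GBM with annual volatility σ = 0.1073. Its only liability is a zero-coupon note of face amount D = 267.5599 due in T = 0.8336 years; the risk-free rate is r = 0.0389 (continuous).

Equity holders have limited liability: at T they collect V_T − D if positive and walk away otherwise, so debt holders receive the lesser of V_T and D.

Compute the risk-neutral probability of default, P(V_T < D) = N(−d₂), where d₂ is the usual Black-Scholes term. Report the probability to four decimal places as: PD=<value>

d₁ = [ln(V₀/D) + (r + σ²/2)T] / (σ√T)
   = [ln(377.9103/267.5599) + (0.0389 + 0.5·0.1073²)·0.8336] / (0.1073·√0.8336)
   = [0.345313 + 0.037226] / 0.097967 = 3.904787
d₂ = d₁ − σ√T = 3.904787 − 0.097967 = 3.806820
risk-neutral PD = N(−d₂) = N(-3.806820) = 0.000070

PD=0.0001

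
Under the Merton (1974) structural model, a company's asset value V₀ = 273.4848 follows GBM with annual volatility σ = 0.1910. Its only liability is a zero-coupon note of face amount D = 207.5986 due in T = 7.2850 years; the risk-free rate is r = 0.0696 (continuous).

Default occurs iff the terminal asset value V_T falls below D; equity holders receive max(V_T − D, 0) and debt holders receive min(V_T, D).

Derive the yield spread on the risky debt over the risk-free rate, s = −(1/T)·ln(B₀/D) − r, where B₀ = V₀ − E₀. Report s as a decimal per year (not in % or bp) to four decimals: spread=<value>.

spread=0.0029

d₁ = [ln(V₀/D) + (r + σ²/2)T] / (σ√T)
   = [ln(273.4848/207.5986) + (0.0696 + 0.5·0.1910²)·7.2850] / (0.1910·√7.2850)
   = [0.275640 + 0.639918] / 0.515523 = 1.775978
d₂ = d₁ − σ√T = 1.775978 − 0.515523 = 1.260455
N(d₁) = 0.962132,  N(d₂) = 0.896247,  e^(−rT) = 0.602278
E₀ = V₀·N(d₁) − D·e^(−rT)·N(d₂)
   = 273.4848·0.962132 − 207.5986·0.602278·0.896247 = 151.068727
B₀ = V₀ − E₀ = 273.4848 − 151.068727 = 122.416073
spread = −(1/T)·ln(B₀/D) − r = −(1/7.2850)·ln(122.416073/207.5986) − 0.0696 = 0.00290250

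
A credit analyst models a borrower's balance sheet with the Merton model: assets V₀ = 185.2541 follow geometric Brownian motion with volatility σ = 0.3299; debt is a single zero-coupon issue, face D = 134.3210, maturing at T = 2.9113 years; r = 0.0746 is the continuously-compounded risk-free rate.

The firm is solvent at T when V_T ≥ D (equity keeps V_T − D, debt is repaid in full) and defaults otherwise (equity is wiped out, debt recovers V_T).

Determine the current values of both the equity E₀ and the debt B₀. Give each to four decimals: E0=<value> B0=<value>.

d₁ = [ln(V₀/D) + (r + σ²/2)T] / (σ√T)
   = [ln(185.2541/134.3210) + (0.0746 + 0.5·0.3299²)·2.9113] / (0.3299·√2.9113)
   = [0.321496 + 0.375607] / 0.562893 = 1.238429
d₂ = d₁ − σ√T = 1.238429 − 0.562893 = 0.675536
N(d₁) = 0.892222,  N(d₂) = 0.750332,  e^(−rT) = 0.804783
E₀ = V₀·N(d₁) − D·e^(−rT)·N(d₂)
   = 185.2541·0.892222 − 134.3210·0.804783·0.750332 = 84.177346
B₀ = V₀ − E₀ = 185.2541 − 84.177346 = 101.076754

E0=84.1773 B0=101.0768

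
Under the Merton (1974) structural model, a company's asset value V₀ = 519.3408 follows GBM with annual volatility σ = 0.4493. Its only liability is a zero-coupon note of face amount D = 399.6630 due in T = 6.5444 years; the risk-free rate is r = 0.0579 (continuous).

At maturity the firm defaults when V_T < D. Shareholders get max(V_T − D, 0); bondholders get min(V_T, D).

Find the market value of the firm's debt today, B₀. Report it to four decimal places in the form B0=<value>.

B0=201.8054

d₁ = [ln(V₀/D) + (r + σ²/2)T] / (σ√T)
   = [ln(519.3408/399.6630) + (0.0579 + 0.5·0.4493²)·6.5444] / (0.4493·√6.5444)
   = [0.261939 + 1.039481] / 1.149400 = 1.132260
d₂ = d₁ − σ√T = 1.132260 − 1.149400 = -0.017140
N(d₁) = 0.871237,  N(d₂) = 0.493162,  e^(−rT) = 0.684600
E₀ = V₀·N(d₁) − D·e^(−rT)·N(d₂)
   = 519.3408·0.871237 − 399.6630·0.684600·0.493162 = 317.535381
B₀ = V₀ − E₀ = 519.3408 − 317.535381 = 201.805419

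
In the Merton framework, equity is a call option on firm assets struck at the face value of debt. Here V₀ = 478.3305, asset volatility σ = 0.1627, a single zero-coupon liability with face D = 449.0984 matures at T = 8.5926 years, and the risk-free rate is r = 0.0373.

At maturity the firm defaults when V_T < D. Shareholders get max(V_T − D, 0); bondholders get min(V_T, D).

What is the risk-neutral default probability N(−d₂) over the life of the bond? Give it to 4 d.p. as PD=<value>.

d₁ = [ln(V₀/D) + (r + σ²/2)T] / (σ√T)
   = [ln(478.3305/449.0984) + (0.0373 + 0.5·0.1627²)·8.5926] / (0.1627·√8.5926)
   = [0.063060 + 0.434233] / 0.476925 = 1.042706
d₂ = d₁ − σ√T = 1.042706 − 0.476925 = 0.565782
risk-neutral PD = N(−d₂) = N(-0.565782) = 0.285771

PD=0.2858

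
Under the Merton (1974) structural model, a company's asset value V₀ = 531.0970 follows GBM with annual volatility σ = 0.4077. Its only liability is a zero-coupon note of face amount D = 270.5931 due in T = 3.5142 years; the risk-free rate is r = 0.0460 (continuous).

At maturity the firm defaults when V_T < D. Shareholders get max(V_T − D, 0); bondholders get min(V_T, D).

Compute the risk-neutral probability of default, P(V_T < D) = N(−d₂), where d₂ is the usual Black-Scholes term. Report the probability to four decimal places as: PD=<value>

PD=0.2383

d₁ = [ln(V₀/D) + (r + σ²/2)T] / (σ√T)
   = [ln(531.0970/270.5931) + (0.0460 + 0.5·0.4077²)·3.5142] / (0.4077·√3.5142)
   = [0.674328 + 0.453717] / 0.764283 = 1.475954
d₂ = d₁ − σ√T = 1.475954 − 0.764283 = 0.711671
risk-neutral PD = N(−d₂) = N(-0.711671) = 0.238334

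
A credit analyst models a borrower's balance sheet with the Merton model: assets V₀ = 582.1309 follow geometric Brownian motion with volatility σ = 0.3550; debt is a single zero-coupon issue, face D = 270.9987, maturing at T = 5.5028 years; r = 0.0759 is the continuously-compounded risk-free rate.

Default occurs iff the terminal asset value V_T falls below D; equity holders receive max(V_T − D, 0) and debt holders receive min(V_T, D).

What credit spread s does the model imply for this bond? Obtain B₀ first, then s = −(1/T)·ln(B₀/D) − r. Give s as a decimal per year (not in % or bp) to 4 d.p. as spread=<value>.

d₁ = [ln(V₀/D) + (r + σ²/2)T] / (σ√T)
   = [ln(582.1309/270.9987) + (0.0759 + 0.5·0.3550²)·5.5028] / (0.3550·√5.5028)
   = [0.764581 + 0.764408] / 0.832761 = 1.836048
d₂ = d₁ − σ√T = 1.836048 − 0.832761 = 1.003288
N(d₁) = 0.966825,  N(d₂) = 0.842139,  e^(−rT) = 0.658584
E₀ = V₀·N(d₁) − D·e^(−rT)·N(d₂)
   = 582.1309·0.966825 − 270.9987·0.658584·0.842139 = 412.517364
B₀ = V₀ − E₀ = 582.1309 − 412.517364 = 169.613536
spread = −(1/T)·ln(B₀/D) − r = −(1/5.5028)·ln(169.613536/270.9987) − 0.0759 = 0.00925510

spread=0.0093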